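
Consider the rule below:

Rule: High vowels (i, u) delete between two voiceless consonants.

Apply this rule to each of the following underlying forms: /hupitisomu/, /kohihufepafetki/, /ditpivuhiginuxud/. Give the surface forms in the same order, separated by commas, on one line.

/hupitisomu/: /u/ is a high vowel flanked by voiceless consonants /h/ and /p/, so it deletes. /i/ is a high vowel flanked by voiceless consonants /p/ and /t/, so it deletes. /i/ is a high vowel flanked by voiceless consonants /t/ and /s/, so it deletes. → [hptsomu].
/kohihufepafetki/: /i/ is a high vowel flanked by voiceless consonants /h/ and /h/, so it deletes. /u/ is a high vowel flanked by voiceless consonants /h/ and /f/, so it deletes. → [kohhfepafetki].
/ditpivuhiginuxud/: the rule's environment is not met; surfaces unchanged as [ditpivuhiginuxud].

hptsomu, kohhfepafetki, ditpivuhiginuxud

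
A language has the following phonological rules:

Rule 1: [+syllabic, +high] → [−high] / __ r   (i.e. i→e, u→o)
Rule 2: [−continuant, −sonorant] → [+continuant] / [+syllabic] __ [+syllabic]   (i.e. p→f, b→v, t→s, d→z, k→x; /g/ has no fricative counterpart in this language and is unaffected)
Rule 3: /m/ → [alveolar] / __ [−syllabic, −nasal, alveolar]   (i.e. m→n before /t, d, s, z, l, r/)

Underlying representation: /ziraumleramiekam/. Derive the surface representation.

Rule 1 (pre-rhotic lowering): /i/ is a high vowel immediately before /r/, so it lowers to [e]. /ziraumleramiekam/ → zeraumleramiekam.
Rule 2 (intervocalic spirantization): /k/ is a stop between vowels /e/ and /a/, so it spirantizes to the fricative [x]. /zeraumleramiekam/ → zeraumleramiexam.
Rule 3 (nasal place assimilation): /m/ precedes the alveolar consonant /l/, so it assimilates in place to [n]. /zeraumleramiexam/ → zeraunleramiexam.

zeraunleramiexam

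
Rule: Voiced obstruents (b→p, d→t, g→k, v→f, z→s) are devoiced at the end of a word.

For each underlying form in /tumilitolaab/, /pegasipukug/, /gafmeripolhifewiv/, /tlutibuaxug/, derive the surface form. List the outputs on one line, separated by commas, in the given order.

/tumilitolaab/: /b/ is a voiced obstruent in word-final position, so it devoices to [p]. → [tumilitolaap].
/pegasipukug/: /g/ is a voiced obstruent in word-final position, so it devoices to [k]. → [pegasipukuk].
/gafmeripolhifewiv/: /v/ is a voiced obstruent in word-final position, so it devoices to [f]. → [gafmeripolhifewif].
/tlutibuaxug/: /g/ is a voiced obstruent in word-final position, so it devoices to [k]. → [tlutibuaxuk].

tumilitolaap, pegasipukuk, gafmeripolhifewif, tlutibuaxuk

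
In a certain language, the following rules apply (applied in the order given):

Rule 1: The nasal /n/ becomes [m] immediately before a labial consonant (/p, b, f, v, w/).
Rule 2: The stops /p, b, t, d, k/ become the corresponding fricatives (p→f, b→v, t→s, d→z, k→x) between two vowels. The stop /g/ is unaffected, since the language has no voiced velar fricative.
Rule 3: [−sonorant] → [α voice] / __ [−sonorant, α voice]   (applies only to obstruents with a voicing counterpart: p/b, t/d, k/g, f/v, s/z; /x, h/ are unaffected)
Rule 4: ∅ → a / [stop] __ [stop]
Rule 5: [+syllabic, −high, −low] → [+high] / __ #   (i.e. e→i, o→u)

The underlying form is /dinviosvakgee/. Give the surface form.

dimviozvagagei

Rule 1 (nasal place assimilation): /n/ precedes the labial consonant /v/, so it assimilates in place to [m]. /dinviosvakgee/ → dimviosvakgee.
Rule 2 (intervocalic spirantization): no segment meets the environment; /dimviosvakgee/ is unchanged.
Rule 3 (regressive voicing assimilation): /s/ precedes the voiced obstruent /v/, so it voices to [z] by assimilation. /k/ precedes the voiced obstruent /g/, so it voices to [g] by assimilation. /dimviosvakgee/ → dimviozvaggee.
Rule 4 (stop-cluster a-epenthesis): /g/ and /g/ form a stop–stop cluster, so [a] is inserted between them. /dimviozvaggee/ → dimviozvagagee.
Rule 5 (final vowel raising): /e/ is a mid vowel in word-final position, so it raises to [i]. /dimviozvagagee/ → dimviozvagagei.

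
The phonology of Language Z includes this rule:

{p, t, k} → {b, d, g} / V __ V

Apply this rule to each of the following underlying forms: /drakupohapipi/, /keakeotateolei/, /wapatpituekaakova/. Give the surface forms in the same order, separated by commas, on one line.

/drakupohapipi/: /k/ is a voiceless stop between vowels /a/ and /u/, so it voices to [g]. /p/ is a voiceless stop between vowels /u/ and /o/, so it voices to [b]. /p/ is a voiceless stop between vowels /a/ and /i/, so it voices to [b]. /p/ is a voiceless stop between vowels /i/ and /i/, so it voices to [b]. → [dragubohabibi].
/keakeotateolei/: /k/ is a voiceless stop between vowels /a/ and /e/, so it voices to [g]. /t/ is a voiceless stop between vowels /o/ and /a/, so it voices to [d]. /t/ is a voiceless stop between vowels /a/ and /e/, so it voices to [d]. → [keageodadeolei].
/wapatpituekaakova/: /p/ is a voiceless stop between vowels /a/ and /a/, so it voices to [b]. /t/ is a voiceless stop between vowels /i/ and /u/, so it voices to [d]. /k/ is a voiceless stop between vowels /e/ and /a/, so it voices to [g]. /k/ is a voiceless stop between vowels /a/ and /o/, so it voices to [g]. → [wabatpiduegaagova].

dragubohabibi, keageodadeolei, wabatpiduegaagova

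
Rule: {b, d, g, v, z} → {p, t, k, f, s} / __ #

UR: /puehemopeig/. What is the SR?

/g/ is a voiced obstruent in word-final position, so it devoices to [k].
Surface form: [puehemopeik].

puehemopeik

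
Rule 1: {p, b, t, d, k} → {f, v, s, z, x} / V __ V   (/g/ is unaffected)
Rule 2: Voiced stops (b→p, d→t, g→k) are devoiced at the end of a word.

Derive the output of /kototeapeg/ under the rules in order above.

Rule 1 (intervocalic spirantization): /t/ is a stop between vowels /o/ and /o/, so it spirantizes to the fricative [s]. /t/ is a stop between vowels /o/ and /e/, so it spirantizes to the fricative [s]. /p/ is a stop between vowels /a/ and /e/, so it spirantizes to the fricative [f]. /kototeapeg/ → kososeafeg.
Rule 2 (final devoicing): /g/ is a voiced stop in word-final position, so it devoices to [k]. /kososeafeg/ → kososeafek.

kososeafek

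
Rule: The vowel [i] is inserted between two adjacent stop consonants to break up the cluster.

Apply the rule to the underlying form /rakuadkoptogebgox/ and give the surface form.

rakuadikopitogebigox

/d/ and /k/ form a stop–stop cluster, so [i] is inserted between them.
/p/ and /t/ form a stop–stop cluster, so [i] is inserted between them.
/b/ and /g/ form a stop–stop cluster, so [i] is inserted between them.
Surface form: [rakuadikopitogebigox].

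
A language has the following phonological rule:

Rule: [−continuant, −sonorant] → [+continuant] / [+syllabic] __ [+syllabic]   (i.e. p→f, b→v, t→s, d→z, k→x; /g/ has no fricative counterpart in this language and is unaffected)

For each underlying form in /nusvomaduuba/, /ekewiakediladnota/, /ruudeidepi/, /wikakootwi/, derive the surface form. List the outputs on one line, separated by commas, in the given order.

/nusvomaduuba/: /d/ is a stop between vowels /a/ and /u/, so it spirantizes to the fricative [z]. /b/ is a stop between vowels /u/ and /a/, so it spirantizes to the fricative [v]. → [nusvomazuuva].
/ekewiakediladnota/: /k/ is a stop between vowels /e/ and /e/, so it spirantizes to the fricative [x]. /k/ is a stop between vowels /a/ and /e/, so it spirantizes to the fricative [x]. /d/ is a stop between vowels /e/ and /i/, so it spirantizes to the fricative [z]. /t/ is a stop between vowels /o/ and /a/, so it spirantizes to the fricative [s]. → [exewiaxeziladnosa].
/ruudeidepi/: /d/ is a stop between vowels /u/ and /e/, so it spirantizes to the fricative [z]. /d/ is a stop between vowels /i/ and /e/, so it spirantizes to the fricative [z]. /p/ is a stop between vowels /e/ and /i/, so it spirantizes to the fricative [f]. → [ruuzeizefi].
/wikakootwi/: /k/ is a stop between vowels /i/ and /a/, so it spirantizes to the fricative [x]. /k/ is a stop between vowels /a/ and /o/, so it spirantizes to the fricative [x]. → [wixaxootwi].

nusvomazuuva, exewiaxeziladnosa, ruuzeizefi, wixaxootwi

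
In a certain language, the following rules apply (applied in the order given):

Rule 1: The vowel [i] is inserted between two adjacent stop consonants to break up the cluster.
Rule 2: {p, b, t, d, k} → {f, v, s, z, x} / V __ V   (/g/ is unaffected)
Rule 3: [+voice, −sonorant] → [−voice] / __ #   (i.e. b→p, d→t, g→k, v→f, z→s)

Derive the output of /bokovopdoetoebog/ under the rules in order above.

Rule 1 (stop-cluster i-epenthesis): /p/ and /d/ form a stop–stop cluster, so [i] is inserted between them. /bokovopdoetoebog/ → bokovopidoetoebog.
Rule 2 (intervocalic spirantization): /k/ is a stop between vowels /o/ and /o/, so it spirantizes to the fricative [x]. /p/ is a stop between vowels /o/ and /i/, so it spirantizes to the fricative [f]. /d/ is a stop between vowels /i/ and /o/, so it spirantizes to the fricative [z]. /t/ is a stop between vowels /e/ and /o/, so it spirantizes to the fricative [s]. /b/ is a stop between vowels /e/ and /o/, so it spirantizes to the fricative [v]. /bokovopidoetoebog/ → boxovofizoesoevog.
Rule 3 (final devoicing): /g/ is a voiced obstruent in word-final position, so it devoices to [k]. /boxovofizoesoevog/ → boxovofizoesoevok.

boxovofizoesoevok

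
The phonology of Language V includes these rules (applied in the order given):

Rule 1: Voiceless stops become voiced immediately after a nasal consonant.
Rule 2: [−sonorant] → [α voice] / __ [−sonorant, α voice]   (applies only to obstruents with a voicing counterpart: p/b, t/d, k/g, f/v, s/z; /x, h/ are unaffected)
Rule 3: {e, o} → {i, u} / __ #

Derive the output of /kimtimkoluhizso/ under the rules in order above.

kimdimgoluhissu

Rule 1 (post-nasal voicing): /t/ is a voiceless stop immediately after the nasal /m/, so it voices to [d]. /k/ is a voiceless stop immediately after the nasal /m/, so it voices to [g]. /kimtimkoluhizso/ → kimdimgoluhizso.
Rule 2 (regressive voicing assimilation): /z/ precedes the voiceless obstruent /s/, so it devoices to [s] by assimilation. /kimdimgoluhizso/ → kimdimgoluhisso.
Rule 3 (final vowel raising): /o/ is a mid vowel in word-final position, so it raises to [u]. /kimdimgoluhisso/ → kimdimgoluhissu.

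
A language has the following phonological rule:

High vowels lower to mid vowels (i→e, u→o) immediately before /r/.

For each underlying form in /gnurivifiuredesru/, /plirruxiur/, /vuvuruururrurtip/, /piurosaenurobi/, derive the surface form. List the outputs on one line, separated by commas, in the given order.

gnorivifioredesru, plerruxior, vuvoruororrortip, piorosaenorobi

/gnurivifiuredesru/: /u/ is a high vowel immediately before /r/, so it lowers to [o]. /u/ is a high vowel immediately before /r/, so it lowers to [o]. → [gnorivifioredesru].
/plirruxiur/: /i/ is a high vowel immediately before /r/, so it lowers to [e]. /u/ is a high vowel immediately before /r/, so it lowers to [o]. → [plerruxior].
/vuvuruururrurtip/: /u/ is a high vowel immediately before /r/, so it lowers to [o]. /u/ is a high vowel immediately before /r/, so it lowers to [o]. /u/ is a high vowel immediately before /r/, so it lowers to [o]. /u/ is a high vowel immediately before /r/, so it lowers to [o]. → [vuvoruororrortip].
/piurosaenurobi/: /u/ is a high vowel immediately before /r/, so it lowers to [o]. /u/ is a high vowel immediately before /r/, so it lowers to [o]. → [piorosaenorobi].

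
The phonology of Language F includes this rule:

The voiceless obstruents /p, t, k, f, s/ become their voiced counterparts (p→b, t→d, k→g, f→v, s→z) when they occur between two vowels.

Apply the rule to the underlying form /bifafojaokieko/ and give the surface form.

/f/ is a voiceless obstruent between vowels /i/ and /a/, so it voices to [v].
/f/ is a voiceless obstruent between vowels /a/ and /o/, so it voices to [v].
/k/ is a voiceless obstruent between vowels /o/ and /i/, so it voices to [g].
/k/ is a voiceless obstruent between vowels /e/ and /o/, so it voices to [g].
Surface form: [bivavojaogiego].

bivavojaogiego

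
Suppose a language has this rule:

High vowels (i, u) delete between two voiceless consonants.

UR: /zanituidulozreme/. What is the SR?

zanituidulozreme

No segment of /zanituidulozreme/ meets the structural description of the rule, so the form surfaces unchanged.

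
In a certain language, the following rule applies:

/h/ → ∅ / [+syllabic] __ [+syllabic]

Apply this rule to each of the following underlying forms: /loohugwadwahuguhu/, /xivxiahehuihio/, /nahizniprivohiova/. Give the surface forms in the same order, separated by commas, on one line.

loougwadwauguu, xivxiaeuiio, naizniprivoiova

/loohugwadwahuguhu/: /h/ occurs between vowels /o/ and /u/, so it deletes. /h/ occurs between vowels /a/ and /u/, so it deletes. /h/ occurs between vowels /u/ and /u/, so it deletes. → [loougwadwauguu].
/xivxiahehuihio/: /h/ occurs between vowels /a/ and /e/, so it deletes. /h/ occurs between vowels /e/ and /u/, so it deletes. /h/ occurs between vowels /i/ and /i/, so it deletes. → [xivxiaeuiio].
/nahizniprivohiova/: /h/ occurs between vowels /a/ and /i/, so it deletes. /h/ occurs between vowels /o/ and /i/, so it deletes. → [naizniprivoiova].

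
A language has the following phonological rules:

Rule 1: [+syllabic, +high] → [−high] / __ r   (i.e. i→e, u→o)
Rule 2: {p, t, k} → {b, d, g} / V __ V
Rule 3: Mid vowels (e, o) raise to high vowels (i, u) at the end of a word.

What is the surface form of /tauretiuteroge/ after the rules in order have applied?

taorediuderogi

Rule 1 (pre-rhotic lowering): /u/ is a high vowel immediately before /r/, so it lowers to [o]. /tauretiuteroge/ → taoretiuteroge.
Rule 2 (intervocalic voicing): /t/ is a voiceless stop between vowels /e/ and /i/, so it voices to [d]. /t/ is a voiceless stop between vowels /u/ and /e/, so it voices to [d]. /taoretiuteroge/ → taorediuderoge.
Rule 3 (final vowel raising): /e/ is a mid vowel in word-final position, so it raises to [i]. /taorediuderoge/ → taorediuderogi.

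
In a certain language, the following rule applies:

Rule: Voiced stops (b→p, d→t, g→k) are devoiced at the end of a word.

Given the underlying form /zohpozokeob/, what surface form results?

/b/ is a voiced stop in word-final position, so it devoices to [p].
Surface form: [zohpozokeop].

zohpozokeop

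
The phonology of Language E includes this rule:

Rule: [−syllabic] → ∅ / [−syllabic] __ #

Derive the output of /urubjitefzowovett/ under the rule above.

urubjitefzowovet

/t/ is the second consonant of a word-final cluster /tt/, so it deletes.
The other instances of /r/, /b/, /j/, /t/, /f/, /z/, /w/, /v/ do not occur in the required environment and remain unchanged.
Surface form: [urubjitefzowovet].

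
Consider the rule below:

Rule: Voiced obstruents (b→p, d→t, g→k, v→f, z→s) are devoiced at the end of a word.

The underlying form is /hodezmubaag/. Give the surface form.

hodezmubaak

Scanning /hodezmubaag/: /d/ at position 3 is not in the conditioning environment; /z/ at position 5 is not in the conditioning environment; /b/ at position 8 is not in the conditioning environment; /g/ is a voiced obstruent in word-final position, so it devoices to [k].
Result: [hodezmubaak].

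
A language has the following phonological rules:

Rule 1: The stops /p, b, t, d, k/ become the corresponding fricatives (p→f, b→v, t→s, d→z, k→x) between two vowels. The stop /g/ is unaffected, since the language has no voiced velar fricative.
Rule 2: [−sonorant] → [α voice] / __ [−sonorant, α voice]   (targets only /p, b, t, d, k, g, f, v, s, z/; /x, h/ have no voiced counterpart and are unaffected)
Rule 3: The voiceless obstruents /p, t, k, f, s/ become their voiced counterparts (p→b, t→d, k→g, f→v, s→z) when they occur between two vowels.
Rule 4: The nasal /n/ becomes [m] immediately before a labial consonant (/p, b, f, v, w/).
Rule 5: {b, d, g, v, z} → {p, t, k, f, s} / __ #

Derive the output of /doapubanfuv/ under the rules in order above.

doavuvamfuf

Rule 1 (intervocalic spirantization): /p/ is a stop between vowels /a/ and /u/, so it spirantizes to the fricative [f]. /b/ is a stop between vowels /u/ and /a/, so it spirantizes to the fricative [v]. /doapubanfuv/ → doafuvanfuv.
Rule 2 (regressive voicing assimilation): no segment meets the environment; /doafuvanfuv/ is unchanged.
Rule 3 (intervocalic voicing): /f/ is a voiceless obstruent between vowels /a/ and /u/, so it voices to [v]. /doafuvanfuv/ → doavuvanfuv.
Rule 4 (nasal place assimilation): /n/ precedes the labial consonant /f/, so it assimilates in place to [m]. /doavuvanfuv/ → doavuvamfuv.
Rule 5 (final devoicing): /v/ is a voiced obstruent in word-final position, so it devoices to [f]. /doavuvamfuv/ → doavuvamfuf.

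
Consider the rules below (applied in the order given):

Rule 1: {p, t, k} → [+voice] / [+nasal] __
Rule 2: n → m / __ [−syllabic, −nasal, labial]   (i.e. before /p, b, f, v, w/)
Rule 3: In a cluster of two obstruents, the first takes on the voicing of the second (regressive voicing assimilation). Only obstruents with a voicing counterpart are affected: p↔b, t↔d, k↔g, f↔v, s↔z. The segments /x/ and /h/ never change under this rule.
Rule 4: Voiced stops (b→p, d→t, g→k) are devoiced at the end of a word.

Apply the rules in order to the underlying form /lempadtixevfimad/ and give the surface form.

lembattixeffimat

Rule 1 (post-nasal voicing): /p/ is a voiceless stop immediately after the nasal /m/, so it voices to [b]. /lempadtixevfimad/ → lembadtixevfimad.
Rule 2 (nasal place assimilation): no segment meets the environment; /lembadtixevfimad/ is unchanged.
Rule 3 (regressive voicing assimilation): /d/ precedes the voiceless obstruent /t/, so it devoices to [t] by assimilation. /v/ precedes the voiceless obstruent /f/, so it devoices to [f] by assimilation. /lembadtixevfimad/ → lembattixeffimad.
Rule 4 (final devoicing): /d/ is a voiced stop in word-final position, so it devoices to [t]. /lembattixeffimad/ → lembattixeffimat.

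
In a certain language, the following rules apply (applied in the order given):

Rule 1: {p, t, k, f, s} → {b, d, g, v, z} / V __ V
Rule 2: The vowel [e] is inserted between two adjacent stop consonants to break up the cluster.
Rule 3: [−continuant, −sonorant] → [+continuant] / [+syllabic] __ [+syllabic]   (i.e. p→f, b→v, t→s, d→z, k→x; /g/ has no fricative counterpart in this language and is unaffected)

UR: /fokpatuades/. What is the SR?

foxefazuazes

Rule 1 (intervocalic voicing): /t/ is a voiceless obstruent between vowels /a/ and /u/, so it voices to [d]. /fokpatuades/ → fokpaduades.
Rule 2 (stop-cluster e-epenthesis): /k/ and /p/ form a stop–stop cluster, so [e] is inserted between them. /fokpaduades/ → fokepaduades.
Rule 3 (intervocalic spirantization): /k/ is a stop between vowels /o/ and /e/, so it spirantizes to the fricative [x]. /p/ is a stop between vowels /e/ and /a/, so it spirantizes to the fricative [f]. /d/ is a stop between vowels /a/ and /u/, so it spirantizes to the fricative [z]. /d/ is a stop between vowels /a/ and /e/, so it spirantizes to the fricative [z]. /fokepaduades/ → foxefazuazes.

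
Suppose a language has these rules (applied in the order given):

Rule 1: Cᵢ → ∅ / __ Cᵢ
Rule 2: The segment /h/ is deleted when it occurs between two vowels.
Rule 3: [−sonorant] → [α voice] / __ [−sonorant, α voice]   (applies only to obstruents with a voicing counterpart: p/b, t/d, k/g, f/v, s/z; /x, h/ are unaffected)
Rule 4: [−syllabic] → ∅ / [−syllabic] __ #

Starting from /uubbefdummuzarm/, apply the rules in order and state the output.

uubevdumuzar

Rule 1 (degemination): /bb/ is a geminate; the first /b/ deletes. /mm/ is a geminate; the first /m/ deletes. /uubbefdummuzarm/ → uubefdumuzarm.
Rule 2 (intervocalic h-deletion): no segment meets the environment; /uubefdumuzarm/ is unchanged.
Rule 3 (regressive voicing assimilation): /f/ precedes the voiced obstruent /d/, so it voices to [v] by assimilation. /uubefdumuzarm/ → uubevdumuzarm.
Rule 4 (final cluster simplification): /m/ is the second consonant of a word-final cluster /rm/, so it deletes. /uubevdumuzarm/ → uubevdumuzar.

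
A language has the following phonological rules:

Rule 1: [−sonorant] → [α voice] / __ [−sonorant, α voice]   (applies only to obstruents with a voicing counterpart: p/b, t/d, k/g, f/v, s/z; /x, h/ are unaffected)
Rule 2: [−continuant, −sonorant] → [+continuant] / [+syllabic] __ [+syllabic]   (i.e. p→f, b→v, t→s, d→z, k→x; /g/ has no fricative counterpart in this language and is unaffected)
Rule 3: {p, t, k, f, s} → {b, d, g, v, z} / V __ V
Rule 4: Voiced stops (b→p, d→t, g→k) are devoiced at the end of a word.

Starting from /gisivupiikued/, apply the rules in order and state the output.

gizivuviixuet

Rule 1 (regressive voicing assimilation): no segment meets the environment; /gisivupiikued/ is unchanged.
Rule 2 (intervocalic spirantization): /p/ is a stop between vowels /u/ and /i/, so it spirantizes to the fricative [f]. /k/ is a stop between vowels /i/ and /u/, so it spirantizes to the fricative [x]. /gisivupiikued/ → gisivufiixued.
Rule 3 (intervocalic voicing): /s/ is a voiceless obstruent between vowels /i/ and /i/, so it voices to [z]. /f/ is a voiceless obstruent between vowels /u/ and /i/, so it voices to [v]. /gisivufiixued/ → gizivuviixued.
Rule 4 (final devoicing): /d/ is a voiced stop in word-final position, so it devoices to [t]. /gizivuviixued/ → gizivuviixuet.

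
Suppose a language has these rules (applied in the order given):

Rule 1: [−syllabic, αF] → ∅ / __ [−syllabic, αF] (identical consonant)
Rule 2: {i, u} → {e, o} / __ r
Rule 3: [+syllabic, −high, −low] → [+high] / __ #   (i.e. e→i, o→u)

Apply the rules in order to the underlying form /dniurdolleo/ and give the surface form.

Rule 1 (degemination): /ll/ is a geminate; the first /l/ deletes. /dniurdolleo/ → dniurdoleo.
Rule 2 (pre-rhotic lowering): /u/ is a high vowel immediately before /r/, so it lowers to [o]. /dniurdoleo/ → dniordoleo.
Rule 3 (final vowel raising): /o/ is a mid vowel in word-final position, so it raises to [u]. /dniordoleo/ → dniordoleu.

dniordoleu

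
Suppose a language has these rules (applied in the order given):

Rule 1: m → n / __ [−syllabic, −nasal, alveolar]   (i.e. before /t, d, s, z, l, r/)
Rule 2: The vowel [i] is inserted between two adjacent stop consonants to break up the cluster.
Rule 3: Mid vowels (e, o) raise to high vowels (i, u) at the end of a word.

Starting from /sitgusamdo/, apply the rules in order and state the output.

sitigusandu

Rule 1 (nasal place assimilation): /m/ precedes the alveolar consonant /d/, so it assimilates in place to [n]. /sitgusamdo/ → sitgusando.
Rule 2 (stop-cluster i-epenthesis): /t/ and /g/ form a stop–stop cluster, so [i] is inserted between them. /sitgusando/ → sitigusando.
Rule 3 (final vowel raising): /o/ is a mid vowel in word-final position, so it raises to [u]. /sitigusando/ → sitigusandu.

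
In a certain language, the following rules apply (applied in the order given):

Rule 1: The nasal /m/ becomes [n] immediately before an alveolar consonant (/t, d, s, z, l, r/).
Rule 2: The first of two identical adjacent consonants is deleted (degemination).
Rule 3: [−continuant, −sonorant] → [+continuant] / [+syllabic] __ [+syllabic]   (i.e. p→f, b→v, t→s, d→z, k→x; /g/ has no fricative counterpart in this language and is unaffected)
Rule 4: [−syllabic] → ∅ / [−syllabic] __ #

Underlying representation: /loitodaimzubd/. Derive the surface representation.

loisozainzub

Rule 1 (nasal place assimilation): /m/ precedes the alveolar consonant /z/, so it assimilates in place to [n]. /loitodaimzubd/ → loitodainzubd.
Rule 2 (degemination): no segment meets the environment; /loitodainzubd/ is unchanged.
Rule 3 (intervocalic spirantization): /t/ is a stop between vowels /i/ and /o/, so it spirantizes to the fricative [s]. /d/ is a stop between vowels /o/ and /a/, so it spirantizes to the fricative [z]. /loitodainzubd/ → loisozainzubd.
Rule 4 (final cluster simplification): /d/ is the second consonant of a word-final cluster /bd/, so it deletes. /loisozainzubd/ → loisozainzub.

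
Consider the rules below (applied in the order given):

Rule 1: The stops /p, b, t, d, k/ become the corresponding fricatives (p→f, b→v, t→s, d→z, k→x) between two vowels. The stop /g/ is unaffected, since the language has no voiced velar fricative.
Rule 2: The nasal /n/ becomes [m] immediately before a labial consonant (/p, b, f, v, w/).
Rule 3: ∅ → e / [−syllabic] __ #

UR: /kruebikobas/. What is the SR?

Rule 1 (intervocalic spirantization): /b/ is a stop between vowels /e/ and /i/, so it spirantizes to the fricative [v]. /k/ is a stop between vowels /i/ and /o/, so it spirantizes to the fricative [x]. /b/ is a stop between vowels /o/ and /a/, so it spirantizes to the fricative [v]. /kruebikobas/ → kruevixovas.
Rule 2 (nasal place assimilation): no segment meets the environment; /kruevixovas/ is unchanged.
Rule 3 (final e-epenthesis): the form ends in the consonant /s/, so [e] is inserted word-finally. /kruevixovas/ → kruevixovase.

kruevixovase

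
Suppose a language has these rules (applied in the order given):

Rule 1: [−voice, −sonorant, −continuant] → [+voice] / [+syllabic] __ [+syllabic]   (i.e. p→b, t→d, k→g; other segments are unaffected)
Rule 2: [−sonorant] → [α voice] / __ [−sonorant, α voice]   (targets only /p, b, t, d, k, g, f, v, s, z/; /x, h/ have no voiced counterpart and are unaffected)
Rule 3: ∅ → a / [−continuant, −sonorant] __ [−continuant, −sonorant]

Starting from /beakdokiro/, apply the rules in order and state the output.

Rule 1 (intervocalic voicing): /k/ is a voiceless stop between vowels /o/ and /i/, so it voices to [g]. /beakdokiro/ → beakdogiro.
Rule 2 (regressive voicing assimilation): /k/ precedes the voiced obstruent /d/, so it voices to [g] by assimilation. /beakdogiro/ → beagdogiro.
Rule 3 (stop-cluster a-epenthesis): /g/ and /d/ form a stop–stop cluster, so [a] is inserted between them. /beagdogiro/ → beagadogiro.

beagadogiro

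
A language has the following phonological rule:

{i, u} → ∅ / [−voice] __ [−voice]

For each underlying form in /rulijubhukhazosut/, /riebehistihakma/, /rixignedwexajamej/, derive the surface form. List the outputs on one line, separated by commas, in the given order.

rulijubhkhazost, riebehsthakma, rixignedwexajamej

/rulijubhukhazosut/: /u/ is a high vowel flanked by voiceless consonants /h/ and /k/, so it deletes. /u/ is a high vowel flanked by voiceless consonants /s/ and /t/, so it deletes. → [rulijubhkhazost].
/riebehistihakma/: /i/ is a high vowel flanked by voiceless consonants /h/ and /s/, so it deletes. /i/ is a high vowel flanked by voiceless consonants /t/ and /h/, so it deletes. → [riebehsthakma].
/rixignedwexajamej/: the rule's environment is not met; surfaces unchanged as [rixignedwexajamej].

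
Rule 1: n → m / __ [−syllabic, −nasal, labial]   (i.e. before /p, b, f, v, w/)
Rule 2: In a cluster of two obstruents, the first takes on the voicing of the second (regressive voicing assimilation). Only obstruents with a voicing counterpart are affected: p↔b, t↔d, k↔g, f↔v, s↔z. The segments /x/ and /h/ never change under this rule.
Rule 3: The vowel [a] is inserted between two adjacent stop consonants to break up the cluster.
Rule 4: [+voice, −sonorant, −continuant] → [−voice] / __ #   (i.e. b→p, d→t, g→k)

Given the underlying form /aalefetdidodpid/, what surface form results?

Rule 1 (nasal place assimilation): no segment meets the environment; /aalefetdidodpid/ is unchanged.
Rule 2 (regressive voicing assimilation): /t/ precedes the voiced obstruent /d/, so it voices to [d] by assimilation. /d/ precedes the voiceless obstruent /p/, so it devoices to [t] by assimilation. /aalefetdidodpid/ → aalefeddidotpid.
Rule 3 (stop-cluster a-epenthesis): /d/ and /d/ form a stop–stop cluster, so [a] is inserted between them. /t/ and /p/ form a stop–stop cluster, so [a] is inserted between them. /aalefeddidotpid/ → aalefedadidotapid.
Rule 4 (final devoicing): /d/ is a voiced stop in word-final position, so it devoices to [t]. /aalefedadidotapid/ → aalefedadidotapit.

aalefedadidotapit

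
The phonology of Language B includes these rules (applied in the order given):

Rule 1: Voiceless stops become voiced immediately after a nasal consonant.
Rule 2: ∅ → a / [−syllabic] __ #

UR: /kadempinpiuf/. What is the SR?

Rule 1 (post-nasal voicing): /p/ is a voiceless stop immediately after the nasal /m/, so it voices to [b]. /p/ is a voiceless stop immediately after the nasal /n/, so it voices to [b]. /kadempinpiuf/ → kadembinbiuf.
Rule 2 (final a-epenthesis): the form ends in the consonant /f/, so [a] is inserted word-finally. /kadembinbiuf/ → kadembinbiufa.

kadembinbiufa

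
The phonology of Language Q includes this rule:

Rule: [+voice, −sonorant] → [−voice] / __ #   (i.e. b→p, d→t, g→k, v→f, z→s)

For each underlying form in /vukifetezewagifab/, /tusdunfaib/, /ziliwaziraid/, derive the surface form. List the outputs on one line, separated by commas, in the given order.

/vukifetezewagifab/: /b/ is a voiced obstruent in word-final position, so it devoices to [p]. → [vukifetezewagifap].
/tusdunfaib/: /b/ is a voiced obstruent in word-final position, so it devoices to [p]. → [tusdunfaip].
/ziliwaziraid/: /d/ is a voiced obstruent in word-final position, so it devoices to [t]. → [ziliwazirait].

vukifetezewagifap, tusdunfaip, ziliwazirait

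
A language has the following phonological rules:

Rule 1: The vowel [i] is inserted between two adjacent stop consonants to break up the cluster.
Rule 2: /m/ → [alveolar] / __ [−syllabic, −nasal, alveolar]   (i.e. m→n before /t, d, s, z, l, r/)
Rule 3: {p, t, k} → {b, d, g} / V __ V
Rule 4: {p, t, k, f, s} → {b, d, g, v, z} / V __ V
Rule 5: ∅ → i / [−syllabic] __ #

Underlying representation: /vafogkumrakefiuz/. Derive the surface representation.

vavogigunrageviuzi

Rule 1 (stop-cluster i-epenthesis): /g/ and /k/ form a stop–stop cluster, so [i] is inserted between them. /vafogkumrakefiuz/ → vafogikumrakefiuz.
Rule 2 (nasal place assimilation): /m/ precedes the alveolar consonant /r/, so it assimilates in place to [n]. /vafogikumrakefiuz/ → vafogikunrakefiuz.
Rule 3 (intervocalic voicing): /k/ is a voiceless stop between vowels /i/ and /u/, so it voices to [g]. /k/ is a voiceless stop between vowels /a/ and /e/, so it voices to [g]. /vafogikunrakefiuz/ → vafogigunragefiuz.
Rule 4 (intervocalic voicing): /f/ is a voiceless obstruent between vowels /a/ and /o/, so it voices to [v]. /f/ is a voiceless obstruent between vowels /e/ and /i/, so it voices to [v]. /vafogigunragefiuz/ → vavogigunrageviuz.
Rule 5 (final i-epenthesis): the form ends in the consonant /z/, so [i] is inserted word-finally. /vavogigunrageviuz/ → vavogigunrageviuzi.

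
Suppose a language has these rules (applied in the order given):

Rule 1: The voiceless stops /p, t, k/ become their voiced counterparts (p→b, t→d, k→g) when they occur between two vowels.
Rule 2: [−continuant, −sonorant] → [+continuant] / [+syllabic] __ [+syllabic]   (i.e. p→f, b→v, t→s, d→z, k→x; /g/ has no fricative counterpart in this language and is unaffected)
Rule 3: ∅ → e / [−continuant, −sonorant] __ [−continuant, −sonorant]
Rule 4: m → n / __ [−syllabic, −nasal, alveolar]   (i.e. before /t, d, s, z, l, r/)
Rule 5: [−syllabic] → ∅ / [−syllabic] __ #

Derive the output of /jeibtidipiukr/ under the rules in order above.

jeibetiziviuk

Rule 1 (intervocalic voicing): /p/ is a voiceless stop between vowels /i/ and /i/, so it voices to [b]. /jeibtidipiukr/ → jeibtidibiukr.
Rule 2 (intervocalic spirantization): /d/ is a stop between vowels /i/ and /i/, so it spirantizes to the fricative [z]. /b/ is a stop between vowels /i/ and /i/, so it spirantizes to the fricative [v]. /jeibtidibiukr/ → jeibtiziviukr.
Rule 3 (stop-cluster e-epenthesis): /b/ and /t/ form a stop–stop cluster, so [e] is inserted between them. /jeibtiziviukr/ → jeibetiziviukr.
Rule 4 (nasal place assimilation): no segment meets the environment; /jeibetiziviukr/ is unchanged.
Rule 5 (final cluster simplification): /r/ is the second consonant of a word-final cluster /kr/, so it deletes. /jeibetiziviukr/ → jeibetiziviuk.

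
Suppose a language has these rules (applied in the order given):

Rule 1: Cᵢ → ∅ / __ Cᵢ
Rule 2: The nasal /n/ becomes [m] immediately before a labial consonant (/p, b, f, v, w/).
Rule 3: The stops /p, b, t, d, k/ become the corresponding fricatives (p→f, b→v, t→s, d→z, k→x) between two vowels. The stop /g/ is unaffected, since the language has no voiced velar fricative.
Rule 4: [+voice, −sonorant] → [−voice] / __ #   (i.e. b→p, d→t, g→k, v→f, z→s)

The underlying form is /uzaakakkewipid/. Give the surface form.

Rule 1 (degemination): /kk/ is a geminate; the first /k/ deletes. /uzaakakkewipid/ → uzaakakewipid.
Rule 2 (nasal place assimilation): no segment meets the environment; /uzaakakewipid/ is unchanged.
Rule 3 (intervocalic spirantization): /k/ is a stop between vowels /a/ and /a/, so it spirantizes to the fricative [x]. /k/ is a stop between vowels /a/ and /e/, so it spirantizes to the fricative [x]. /p/ is a stop between vowels /i/ and /i/, so it spirantizes to the fricative [f]. /uzaakakewipid/ → uzaaxaxewifid.
Rule 4 (final devoicing): /d/ is a voiced obstruent in word-final position, so it devoices to [t]. /uzaaxaxewifid/ → uzaaxaxewifit.

uzaaxaxewifit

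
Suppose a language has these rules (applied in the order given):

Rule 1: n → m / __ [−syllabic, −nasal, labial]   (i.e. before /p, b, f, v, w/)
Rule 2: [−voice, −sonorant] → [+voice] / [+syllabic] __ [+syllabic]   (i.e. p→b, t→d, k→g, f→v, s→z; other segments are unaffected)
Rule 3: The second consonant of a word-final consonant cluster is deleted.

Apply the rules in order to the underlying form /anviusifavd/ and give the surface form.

Rule 1 (nasal place assimilation): /n/ precedes the labial consonant /v/, so it assimilates in place to [m]. /anviusifavd/ → amviusifavd.
Rule 2 (intervocalic voicing): /s/ is a voiceless obstruent between vowels /u/ and /i/, so it voices to [z]. /f/ is a voiceless obstruent between vowels /i/ and /a/, so it voices to [v]. /amviusifavd/ → amviuzivavd.
Rule 3 (final cluster simplification): /d/ is the second consonant of a word-final cluster /vd/, so it deletes. /amviuzivavd/ → amviuzivav.

amviuzivav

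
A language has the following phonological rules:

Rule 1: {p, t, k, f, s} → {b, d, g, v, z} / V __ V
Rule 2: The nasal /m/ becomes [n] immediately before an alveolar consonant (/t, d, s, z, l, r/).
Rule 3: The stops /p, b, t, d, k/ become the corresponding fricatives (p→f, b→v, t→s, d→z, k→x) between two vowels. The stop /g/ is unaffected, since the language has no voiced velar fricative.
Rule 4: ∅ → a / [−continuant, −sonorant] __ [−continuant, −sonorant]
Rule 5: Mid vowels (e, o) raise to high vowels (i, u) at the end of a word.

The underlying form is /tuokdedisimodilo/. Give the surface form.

tuokadezizimozilu

Rule 1 (intervocalic voicing): /s/ is a voiceless obstruent between vowels /i/ and /i/, so it voices to [z]. /tuokdedisimodilo/ → tuokdedizimodilo.
Rule 2 (nasal place assimilation): no segment meets the environment; /tuokdedizimodilo/ is unchanged.
Rule 3 (intervocalic spirantization): /d/ is a stop between vowels /e/ and /i/, so it spirantizes to the fricative [z]. /d/ is a stop between vowels /o/ and /i/, so it spirantizes to the fricative [z]. /tuokdedizimodilo/ → tuokdezizimozilo.
Rule 4 (stop-cluster a-epenthesis): /k/ and /d/ form a stop–stop cluster, so [a] is inserted between them. /tuokdezizimozilo/ → tuokadezizimozilo.
Rule 5 (final vowel raising): /o/ is a mid vowel in word-final position, so it raises to [u]. /tuokadezizimozilo/ → tuokadezizimozilu.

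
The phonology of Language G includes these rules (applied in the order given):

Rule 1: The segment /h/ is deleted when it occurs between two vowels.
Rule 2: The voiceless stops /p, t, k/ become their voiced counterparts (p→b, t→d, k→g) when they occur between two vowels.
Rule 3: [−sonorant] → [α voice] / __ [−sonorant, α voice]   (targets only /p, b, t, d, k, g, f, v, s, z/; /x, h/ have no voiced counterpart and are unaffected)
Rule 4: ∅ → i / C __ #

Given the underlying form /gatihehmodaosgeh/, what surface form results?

gadiehmodaozgehi

Rule 1 (intervocalic h-deletion): /h/ occurs between vowels /i/ and /e/, so it deletes. /gatihehmodaosgeh/ → gatiehmodaosgeh.
Rule 2 (intervocalic voicing): /t/ is a voiceless stop between vowels /a/ and /i/, so it voices to [d]. /gatiehmodaosgeh/ → gadiehmodaosgeh.
Rule 3 (regressive voicing assimilation): /s/ precedes the voiced obstruent /g/, so it voices to [z] by assimilation. /gadiehmodaosgeh/ → gadiehmodaozgeh.
Rule 4 (final i-epenthesis): the form ends in the consonant /h/, so [i] is inserted word-finally. /gadiehmodaozgeh/ → gadiehmodaozgehi.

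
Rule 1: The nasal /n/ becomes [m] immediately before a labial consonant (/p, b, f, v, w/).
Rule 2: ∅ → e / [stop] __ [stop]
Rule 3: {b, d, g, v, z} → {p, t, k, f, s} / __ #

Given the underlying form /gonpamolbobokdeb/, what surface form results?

Rule 1 (nasal place assimilation): /n/ precedes the labial consonant /p/, so it assimilates in place to [m]. /gonpamolbobokdeb/ → gompamolbobokdeb.
Rule 2 (stop-cluster e-epenthesis): /k/ and /d/ form a stop–stop cluster, so [e] is inserted between them. /gompamolbobokdeb/ → gompamolbobokedeb.
Rule 3 (final devoicing): /b/ is a voiced obstruent in word-final position, so it devoices to [p]. /gompamolbobokedeb/ → gompamolbobokedep.

gompamolbobokedep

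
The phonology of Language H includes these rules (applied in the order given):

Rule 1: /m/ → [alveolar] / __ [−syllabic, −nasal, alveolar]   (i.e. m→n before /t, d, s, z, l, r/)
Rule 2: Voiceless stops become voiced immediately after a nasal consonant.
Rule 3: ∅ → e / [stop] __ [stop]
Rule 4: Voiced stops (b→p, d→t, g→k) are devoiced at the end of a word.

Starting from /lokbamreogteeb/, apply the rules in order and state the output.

lokebanreogeteep

Rule 1 (nasal place assimilation): /m/ precedes the alveolar consonant /r/, so it assimilates in place to [n]. /lokbamreogteeb/ → lokbanreogteeb.
Rule 2 (post-nasal voicing): no segment meets the environment; /lokbanreogteeb/ is unchanged.
Rule 3 (stop-cluster e-epenthesis): /k/ and /b/ form a stop–stop cluster, so [e] is inserted between them. /g/ and /t/ form a stop–stop cluster, so [e] is inserted between them. /lokbanreogteeb/ → lokebanreogeteeb.
Rule 4 (final devoicing): /b/ is a voiced stop in word-final position, so it devoices to [p]. /lokebanreogeteeb/ → lokebanreogeteep.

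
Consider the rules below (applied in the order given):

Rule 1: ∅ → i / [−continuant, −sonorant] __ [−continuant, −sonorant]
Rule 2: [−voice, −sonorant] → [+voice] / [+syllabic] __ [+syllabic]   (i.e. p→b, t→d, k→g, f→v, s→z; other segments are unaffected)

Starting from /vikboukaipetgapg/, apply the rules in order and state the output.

vigibougaibedigabig

Rule 1 (stop-cluster i-epenthesis): /k/ and /b/ form a stop–stop cluster, so [i] is inserted between them. /t/ and /g/ form a stop–stop cluster, so [i] is inserted between them. /p/ and /g/ form a stop–stop cluster, so [i] is inserted between them. /vikboukaipetgapg/ → vikiboukaipetigapig.
Rule 2 (intervocalic voicing): /k/ is a voiceless obstruent between vowels /i/ and /i/, so it voices to [g]. /k/ is a voiceless obstruent between vowels /u/ and /a/, so it voices to [g]. /p/ is a voiceless obstruent between vowels /i/ and /e/, so it voices to [b]. /t/ is a voiceless obstruent between vowels /e/ and /i/, so it voices to [d]. /p/ is a voiceless obstruent between vowels /a/ and /i/, so it voices to [b]. /vikiboukaipetigapig/ → vigibougaibedigabig.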